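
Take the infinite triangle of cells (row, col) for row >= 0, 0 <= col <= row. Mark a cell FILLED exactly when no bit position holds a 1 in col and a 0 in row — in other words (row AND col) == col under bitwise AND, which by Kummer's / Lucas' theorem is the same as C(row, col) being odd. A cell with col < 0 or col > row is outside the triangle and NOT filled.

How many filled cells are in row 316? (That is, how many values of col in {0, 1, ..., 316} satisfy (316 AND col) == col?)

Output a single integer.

Answer: 32

Derivation:
316 in binary = 100111100
popcount(316) = number of 1-bits in 100111100 = 5
A col c satisfies (316 AND c) == c iff every set bit of c is also set in 316; each of the 5 set bits of 316 can independently be on or off in c.
count = 2^5 = 32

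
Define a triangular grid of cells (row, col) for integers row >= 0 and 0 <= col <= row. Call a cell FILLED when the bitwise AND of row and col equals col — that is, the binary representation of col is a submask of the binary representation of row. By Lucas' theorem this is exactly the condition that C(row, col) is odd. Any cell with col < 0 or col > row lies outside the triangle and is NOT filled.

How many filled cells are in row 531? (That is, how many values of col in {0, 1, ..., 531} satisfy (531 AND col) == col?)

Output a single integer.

531 in binary = 1000010011
popcount(531) = number of 1-bits in 1000010011 = 4
A col c satisfies (531 AND c) == c iff every set bit of c is also set in 531; each of the 4 set bits of 531 can independently be on or off in c.
count = 2^4 = 16

Answer: 16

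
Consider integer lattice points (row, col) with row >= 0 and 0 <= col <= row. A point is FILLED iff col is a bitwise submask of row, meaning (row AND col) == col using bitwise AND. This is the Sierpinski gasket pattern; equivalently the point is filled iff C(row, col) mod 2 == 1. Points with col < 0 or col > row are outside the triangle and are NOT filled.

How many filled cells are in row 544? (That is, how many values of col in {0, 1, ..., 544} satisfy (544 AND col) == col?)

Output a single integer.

544 in binary = 1000100000
popcount(544) = number of 1-bits in 1000100000 = 2
A col c satisfies (544 AND c) == c iff every set bit of c is also set in 544; each of the 2 set bits of 544 can independently be on or off in c.
count = 2^2 = 4

Answer: 4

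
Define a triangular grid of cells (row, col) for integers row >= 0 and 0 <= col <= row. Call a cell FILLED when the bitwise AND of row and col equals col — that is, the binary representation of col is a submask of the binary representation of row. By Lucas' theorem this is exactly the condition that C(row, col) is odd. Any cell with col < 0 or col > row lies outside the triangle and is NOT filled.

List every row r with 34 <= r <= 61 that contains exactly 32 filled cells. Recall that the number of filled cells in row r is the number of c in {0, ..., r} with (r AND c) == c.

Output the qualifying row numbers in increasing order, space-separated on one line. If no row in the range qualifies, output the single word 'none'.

Row r has 2^popcount(r) filled cells, so we need popcount(r) = log2(32) = 5.
Scan r = 34..61 and keep those with exactly 5 one-bits:
r=34=100010 popcount=2 -> skip
r=35=100011 popcount=3 -> skip
r=36=100100 popcount=2 -> skip
r=37=100101 popcount=3 -> skip
r=38=100110 popcount=3 -> skip
r=39=100111 popcount=4 -> skip
r=40=101000 popcount=2 -> skip
r=41=101001 popcount=3 -> skip
r=42=101010 popcount=3 -> skip
r=43=101011 popcount=4 -> skip
r=44=101100 popcount=3 -> skip
r=45=101101 popcount=4 -> skip
r=46=101110 popcount=4 -> skip
r=47=101111 popcount=5 -> KEEP
r=48=110000 popcount=2 -> skip
r=49=110001 popcount=3 -> skip
r=50=110010 popcount=3 -> skip
r=51=110011 popcount=4 -> skip
r=52=110100 popcount=3 -> skip
r=53=110101 popcount=4 -> skip
r=54=110110 popcount=4 -> skip
r=55=110111 popcount=5 -> KEEP
r=56=111000 popcount=3 -> skip
r=57=111001 popcount=4 -> skip
r=58=111010 popcount=4 -> skip
r=59=111011 popcount=5 -> KEEP
r=60=111100 popcount=4 -> skip
r=61=111101 popcount=5 -> KEEP
Kept rows: 47 55 59 61

Answer: 47 55 59 61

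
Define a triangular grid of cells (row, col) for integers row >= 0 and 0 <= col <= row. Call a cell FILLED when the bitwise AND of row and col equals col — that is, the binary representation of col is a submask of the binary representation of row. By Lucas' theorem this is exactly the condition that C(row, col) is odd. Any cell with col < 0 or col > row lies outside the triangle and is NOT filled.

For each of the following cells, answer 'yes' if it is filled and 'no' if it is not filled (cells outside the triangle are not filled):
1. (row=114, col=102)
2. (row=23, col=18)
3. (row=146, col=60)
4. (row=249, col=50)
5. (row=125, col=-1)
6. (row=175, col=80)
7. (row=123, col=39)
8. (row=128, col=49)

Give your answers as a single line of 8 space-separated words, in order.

(114,102): row=0b1110010, col=0b1100110, row AND col = 0b1100010 = 98; 98 != 102 -> empty
(23,18): row=0b10111, col=0b10010, row AND col = 0b10010 = 18; 18 == 18 -> filled
(146,60): row=0b10010010, col=0b111100, row AND col = 0b10000 = 16; 16 != 60 -> empty
(249,50): row=0b11111001, col=0b110010, row AND col = 0b110000 = 48; 48 != 50 -> empty
(125,-1): col outside [0, 125] -> not filled
(175,80): row=0b10101111, col=0b1010000, row AND col = 0b0 = 0; 0 != 80 -> empty
(123,39): row=0b1111011, col=0b100111, row AND col = 0b100011 = 35; 35 != 39 -> empty
(128,49): row=0b10000000, col=0b110001, row AND col = 0b0 = 0; 0 != 49 -> empty

Answer: no yes no no no no no no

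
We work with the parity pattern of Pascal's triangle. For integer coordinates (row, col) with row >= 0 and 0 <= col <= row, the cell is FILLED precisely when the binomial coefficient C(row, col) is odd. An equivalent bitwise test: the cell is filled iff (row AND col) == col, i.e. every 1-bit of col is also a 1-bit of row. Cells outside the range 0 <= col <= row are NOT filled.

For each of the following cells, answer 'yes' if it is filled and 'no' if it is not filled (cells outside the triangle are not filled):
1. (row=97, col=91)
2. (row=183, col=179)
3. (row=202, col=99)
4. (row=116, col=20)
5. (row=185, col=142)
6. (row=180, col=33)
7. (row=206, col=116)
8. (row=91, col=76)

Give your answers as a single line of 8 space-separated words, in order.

(97,91): row=0b1100001, col=0b1011011, row AND col = 0b1000001 = 65; 65 != 91 -> empty
(183,179): row=0b10110111, col=0b10110011, row AND col = 0b10110011 = 179; 179 == 179 -> filled
(202,99): row=0b11001010, col=0b1100011, row AND col = 0b1000010 = 66; 66 != 99 -> empty
(116,20): row=0b1110100, col=0b10100, row AND col = 0b10100 = 20; 20 == 20 -> filled
(185,142): row=0b10111001, col=0b10001110, row AND col = 0b10001000 = 136; 136 != 142 -> empty
(180,33): row=0b10110100, col=0b100001, row AND col = 0b100000 = 32; 32 != 33 -> empty
(206,116): row=0b11001110, col=0b1110100, row AND col = 0b1000100 = 68; 68 != 116 -> empty
(91,76): row=0b1011011, col=0b1001100, row AND col = 0b1001000 = 72; 72 != 76 -> empty

Answer: no yes no yes no no no no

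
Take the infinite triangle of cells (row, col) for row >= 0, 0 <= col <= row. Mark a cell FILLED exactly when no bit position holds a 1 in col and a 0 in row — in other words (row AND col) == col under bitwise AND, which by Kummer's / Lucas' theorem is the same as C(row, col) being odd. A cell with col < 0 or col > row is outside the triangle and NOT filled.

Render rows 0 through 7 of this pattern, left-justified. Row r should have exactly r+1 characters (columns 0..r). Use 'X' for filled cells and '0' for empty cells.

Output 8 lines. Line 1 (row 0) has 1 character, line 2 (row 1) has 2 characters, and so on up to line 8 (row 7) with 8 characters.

Answer: X
XX
X0X
XXXX
X000X
XX00XX
X0X0X0X
XXXXXXXX

Derivation:
r0=0: X
r1=1: XX
r2=10: X0X
r3=11: XXXX
r4=100: X000X
r5=101: XX00XX
r6=110: X0X0X0X
r7=111: XXXXXXXX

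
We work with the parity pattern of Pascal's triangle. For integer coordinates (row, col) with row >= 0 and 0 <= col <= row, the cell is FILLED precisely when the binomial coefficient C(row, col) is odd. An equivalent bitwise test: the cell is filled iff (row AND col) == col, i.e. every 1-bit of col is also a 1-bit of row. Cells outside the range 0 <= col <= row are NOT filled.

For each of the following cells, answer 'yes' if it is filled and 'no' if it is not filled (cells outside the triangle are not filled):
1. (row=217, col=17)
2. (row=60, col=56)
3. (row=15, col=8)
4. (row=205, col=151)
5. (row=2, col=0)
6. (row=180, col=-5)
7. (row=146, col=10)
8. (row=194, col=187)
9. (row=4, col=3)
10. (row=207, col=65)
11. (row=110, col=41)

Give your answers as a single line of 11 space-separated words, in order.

(217,17): row=0b11011001, col=0b10001, row AND col = 0b10001 = 17; 17 == 17 -> filled
(60,56): row=0b111100, col=0b111000, row AND col = 0b111000 = 56; 56 == 56 -> filled
(15,8): row=0b1111, col=0b1000, row AND col = 0b1000 = 8; 8 == 8 -> filled
(205,151): row=0b11001101, col=0b10010111, row AND col = 0b10000101 = 133; 133 != 151 -> empty
(2,0): row=0b10, col=0b0, row AND col = 0b0 = 0; 0 == 0 -> filled
(180,-5): col outside [0, 180] -> not filled
(146,10): row=0b10010010, col=0b1010, row AND col = 0b10 = 2; 2 != 10 -> empty
(194,187): row=0b11000010, col=0b10111011, row AND col = 0b10000010 = 130; 130 != 187 -> empty
(4,3): row=0b100, col=0b11, row AND col = 0b0 = 0; 0 != 3 -> empty
(207,65): row=0b11001111, col=0b1000001, row AND col = 0b1000001 = 65; 65 == 65 -> filled
(110,41): row=0b1101110, col=0b101001, row AND col = 0b101000 = 40; 40 != 41 -> empty

Answer: yes yes yes no yes no no no no yes no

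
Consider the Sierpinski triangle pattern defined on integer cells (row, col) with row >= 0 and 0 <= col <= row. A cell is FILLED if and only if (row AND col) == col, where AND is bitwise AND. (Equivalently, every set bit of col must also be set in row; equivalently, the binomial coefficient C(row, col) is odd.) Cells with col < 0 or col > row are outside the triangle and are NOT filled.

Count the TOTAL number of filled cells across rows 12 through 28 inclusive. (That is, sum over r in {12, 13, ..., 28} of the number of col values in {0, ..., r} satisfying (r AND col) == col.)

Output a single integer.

r12=1100 pc2: +4 =4
r13=1101 pc3: +8 =12
r14=1110 pc3: +8 =20
r15=1111 pc4: +16 =36
r16=10000 pc1: +2 =38
r17=10001 pc2: +4 =42
r18=10010 pc2: +4 =46
r19=10011 pc3: +8 =54
r20=10100 pc2: +4 =58
r21=10101 pc3: +8 =66
r22=10110 pc3: +8 =74
r23=10111 pc4: +16 =90
r24=11000 pc2: +4 =94
r25=11001 pc3: +8 =102
r26=11010 pc3: +8 =110
r27=11011 pc4: +16 =126
r28=11100 pc3: +8 =134

Answer: 134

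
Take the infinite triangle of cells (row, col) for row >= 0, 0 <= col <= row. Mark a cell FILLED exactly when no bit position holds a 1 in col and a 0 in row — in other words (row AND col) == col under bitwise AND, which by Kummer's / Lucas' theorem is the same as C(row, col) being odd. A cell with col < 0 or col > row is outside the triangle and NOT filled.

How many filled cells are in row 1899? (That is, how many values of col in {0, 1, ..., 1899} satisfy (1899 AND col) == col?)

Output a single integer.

1899 in binary = 11101101011
popcount(1899) = number of 1-bits in 11101101011 = 8
A col c satisfies (1899 AND c) == c iff every set bit of c is also set in 1899; each of the 8 set bits of 1899 can independently be on or off in c.
count = 2^8 = 256

Answer: 256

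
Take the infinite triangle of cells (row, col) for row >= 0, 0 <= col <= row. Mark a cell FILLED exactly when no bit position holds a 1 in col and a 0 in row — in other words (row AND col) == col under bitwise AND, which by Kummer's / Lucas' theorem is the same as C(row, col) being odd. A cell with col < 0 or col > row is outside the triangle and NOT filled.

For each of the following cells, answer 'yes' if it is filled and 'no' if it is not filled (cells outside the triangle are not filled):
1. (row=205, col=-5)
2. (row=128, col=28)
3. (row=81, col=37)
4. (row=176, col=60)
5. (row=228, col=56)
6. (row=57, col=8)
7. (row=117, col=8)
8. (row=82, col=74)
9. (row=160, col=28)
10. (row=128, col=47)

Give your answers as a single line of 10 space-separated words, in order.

(205,-5): col outside [0, 205] -> not filled
(128,28): row=0b10000000, col=0b11100, row AND col = 0b0 = 0; 0 != 28 -> empty
(81,37): row=0b1010001, col=0b100101, row AND col = 0b1 = 1; 1 != 37 -> empty
(176,60): row=0b10110000, col=0b111100, row AND col = 0b110000 = 48; 48 != 60 -> empty
(228,56): row=0b11100100, col=0b111000, row AND col = 0b100000 = 32; 32 != 56 -> empty
(57,8): row=0b111001, col=0b1000, row AND col = 0b1000 = 8; 8 == 8 -> filled
(117,8): row=0b1110101, col=0b1000, row AND col = 0b0 = 0; 0 != 8 -> empty
(82,74): row=0b1010010, col=0b1001010, row AND col = 0b1000010 = 66; 66 != 74 -> empty
(160,28): row=0b10100000, col=0b11100, row AND col = 0b0 = 0; 0 != 28 -> empty
(128,47): row=0b10000000, col=0b101111, row AND col = 0b0 = 0; 0 != 47 -> empty

Answer: no no no no no yes no no no no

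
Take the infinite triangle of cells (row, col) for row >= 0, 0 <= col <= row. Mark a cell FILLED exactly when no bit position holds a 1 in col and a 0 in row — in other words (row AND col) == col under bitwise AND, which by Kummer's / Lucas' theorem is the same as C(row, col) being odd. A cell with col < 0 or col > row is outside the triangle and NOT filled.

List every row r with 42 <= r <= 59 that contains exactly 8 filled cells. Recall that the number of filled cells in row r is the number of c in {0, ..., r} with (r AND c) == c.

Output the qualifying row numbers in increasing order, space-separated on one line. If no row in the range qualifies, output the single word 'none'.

Row r has 2^popcount(r) filled cells, so we need popcount(r) = log2(8) = 3.
Scan r = 42..59 and keep those with exactly 3 one-bits:
r=42=101010 popcount=3 -> KEEP
r=43=101011 popcount=4 -> skip
r=44=101100 popcount=3 -> KEEP
r=45=101101 popcount=4 -> skip
r=46=101110 popcount=4 -> skip
r=47=101111 popcount=5 -> skip
r=48=110000 popcount=2 -> skip
r=49=110001 popcount=3 -> KEEP
r=50=110010 popcount=3 -> KEEP
r=51=110011 popcount=4 -> skip
r=52=110100 popcount=3 -> KEEP
r=53=110101 popcount=4 -> skip
r=54=110110 popcount=4 -> skip
r=55=110111 popcount=5 -> skip
r=56=111000 popcount=3 -> KEEP
r=57=111001 popcount=4 -> skip
r=58=111010 popcount=4 -> skip
r=59=111011 popcount=5 -> skip
Kept rows: 42 44 49 50 52 56

Answer: 42 44 49 50 52 56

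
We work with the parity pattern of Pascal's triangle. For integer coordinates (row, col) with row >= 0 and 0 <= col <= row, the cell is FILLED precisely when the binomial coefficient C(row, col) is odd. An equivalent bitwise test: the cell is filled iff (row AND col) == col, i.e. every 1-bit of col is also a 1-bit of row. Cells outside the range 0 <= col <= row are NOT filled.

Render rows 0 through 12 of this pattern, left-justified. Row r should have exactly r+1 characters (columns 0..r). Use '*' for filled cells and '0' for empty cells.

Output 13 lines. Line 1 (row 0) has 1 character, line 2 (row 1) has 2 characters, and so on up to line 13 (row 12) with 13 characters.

r0=0: *
r1=1: **
r2=10: *0*
r3=11: ****
r4=100: *000*
r5=101: **00**
r6=110: *0*0*0*
r7=111: ********
r8=1000: *0000000*
r9=1001: **000000**
r10=1010: *0*00000*0*
r11=1011: ****0000****
r12=1100: *000*000*000*

Answer: *
**
*0*
****
*000*
**00**
*0*0*0*
********
*0000000*
**000000**
*0*00000*0*
****0000****
*000*000*000*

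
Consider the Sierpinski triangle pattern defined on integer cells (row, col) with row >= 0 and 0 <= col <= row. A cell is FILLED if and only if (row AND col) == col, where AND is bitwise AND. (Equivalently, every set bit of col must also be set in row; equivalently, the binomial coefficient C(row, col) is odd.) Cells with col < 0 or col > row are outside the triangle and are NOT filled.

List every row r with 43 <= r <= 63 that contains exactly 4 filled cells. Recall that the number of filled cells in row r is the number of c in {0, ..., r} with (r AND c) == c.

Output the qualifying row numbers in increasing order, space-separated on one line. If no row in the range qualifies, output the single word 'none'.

Answer: 48

Derivation:
Row r has 2^popcount(r) filled cells, so we need popcount(r) = log2(4) = 2.
Scan r = 43..63 and keep those with exactly 2 one-bits:
r=43=101011 popcount=4 -> skip
r=44=101100 popcount=3 -> skip
r=45=101101 popcount=4 -> skip
r=46=101110 popcount=4 -> skip
r=47=101111 popcount=5 -> skip
r=48=110000 popcount=2 -> KEEP
r=49=110001 popcount=3 -> skip
r=50=110010 popcount=3 -> skip
r=51=110011 popcount=4 -> skip
r=52=110100 popcount=3 -> skip
r=53=110101 popcount=4 -> skip
r=54=110110 popcount=4 -> skip
r=55=110111 popcount=5 -> skip
r=56=111000 popcount=3 -> skip
r=57=111001 popcount=4 -> skip
r=58=111010 popcount=4 -> skip
r=59=111011 popcount=5 -> skip
r=60=111100 popcount=4 -> skip
r=61=111101 popcount=5 -> skip
r=62=111110 popcount=5 -> skip
r=63=111111 popcount=6 -> skip
Kept rows: 48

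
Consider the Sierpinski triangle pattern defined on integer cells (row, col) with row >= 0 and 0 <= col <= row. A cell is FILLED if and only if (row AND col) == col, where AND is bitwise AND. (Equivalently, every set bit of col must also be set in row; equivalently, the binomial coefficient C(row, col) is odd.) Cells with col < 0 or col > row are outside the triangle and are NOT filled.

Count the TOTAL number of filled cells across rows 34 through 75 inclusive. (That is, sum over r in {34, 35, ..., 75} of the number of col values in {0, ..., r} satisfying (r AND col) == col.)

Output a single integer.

r34=100010 pc2: +4 =4
r35=100011 pc3: +8 =12
r36=100100 pc2: +4 =16
r37=100101 pc3: +8 =24
r38=100110 pc3: +8 =32
r39=100111 pc4: +16 =48
r40=101000 pc2: +4 =52
r41=101001 pc3: +8 =60
r42=101010 pc3: +8 =68
r43=101011 pc4: +16 =84
r44=101100 pc3: +8 =92
r45=101101 pc4: +16 =108
r46=101110 pc4: +16 =124
r47=101111 pc5: +32 =156
r48=110000 pc2: +4 =160
r49=110001 pc3: +8 =168
r50=110010 pc3: +8 =176
r51=110011 pc4: +16 =192
r52=110100 pc3: +8 =200
r53=110101 pc4: +16 =216
r54=110110 pc4: +16 =232
r55=110111 pc5: +32 =264
r56=111000 pc3: +8 =272
r57=111001 pc4: +16 =288
r58=111010 pc4: +16 =304
r59=111011 pc5: +32 =336
r60=111100 pc4: +16 =352
r61=111101 pc5: +32 =384
r62=111110 pc5: +32 =416
r63=111111 pc6: +64 =480
r64=1000000 pc1: +2 =482
r65=1000001 pc2: +4 =486
r66=1000010 pc2: +4 =490
r67=1000011 pc3: +8 =498
r68=1000100 pc2: +4 =502
r69=1000101 pc3: +8 =510
r70=1000110 pc3: +8 =518
r71=1000111 pc4: +16 =534
r72=1001000 pc2: +4 =538
r73=1001001 pc3: +8 =546
r74=1001010 pc3: +8 =554
r75=1001011 pc4: +16 =570

Answer: 570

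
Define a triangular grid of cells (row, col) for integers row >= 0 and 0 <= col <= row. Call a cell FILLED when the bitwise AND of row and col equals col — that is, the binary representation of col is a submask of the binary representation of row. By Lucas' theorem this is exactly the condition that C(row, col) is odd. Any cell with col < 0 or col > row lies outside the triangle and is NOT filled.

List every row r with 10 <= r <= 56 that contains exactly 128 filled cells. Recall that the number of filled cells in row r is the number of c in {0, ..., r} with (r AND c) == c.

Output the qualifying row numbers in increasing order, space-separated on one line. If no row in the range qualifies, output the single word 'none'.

Answer: none

Derivation:
Row r has 2^popcount(r) filled cells, so we need popcount(r) = log2(128) = 7.
Scan r = 10..56 and keep those with exactly 7 one-bits:
r=10=1010 popcount=2 -> skip
r=11=1011 popcount=3 -> skip
r=12=1100 popcount=2 -> skip
r=13=1101 popcount=3 -> skip
r=14=1110 popcount=3 -> skip
r=15=1111 popcount=4 -> skip
r=16=10000 popcount=1 -> skip
r=17=10001 popcount=2 -> skip
r=18=10010 popcount=2 -> skip
r=19=10011 popcount=3 -> skip
r=20=10100 popcount=2 -> skip
r=21=10101 popcount=3 -> skip
r=22=10110 popcount=3 -> skip
r=23=10111 popcount=4 -> skip
r=24=11000 popcount=2 -> skip
r=25=11001 popcount=3 -> skip
r=26=11010 popcount=3 -> skip
r=27=11011 popcount=4 -> skip
r=28=11100 popcount=3 -> skip
r=29=11101 popcount=4 -> skip
r=30=11110 popcount=4 -> skip
r=31=11111 popcount=5 -> skip
r=32=100000 popcount=1 -> skip
r=33=100001 popcount=2 -> skip
r=34=100010 popcount=2 -> skip
r=35=100011 popcount=3 -> skip
r=36=100100 popcount=2 -> skip
r=37=100101 popcount=3 -> skip
r=38=100110 popcount=3 -> skip
r=39=100111 popcount=4 -> skip
r=40=101000 popcount=2 -> skip
r=41=101001 popcount=3 -> skip
r=42=101010 popcount=3 -> skip
r=43=101011 popcount=4 -> skip
r=44=101100 popcount=3 -> skip
r=45=101101 popcount=4 -> skip
r=46=101110 popcount=4 -> skip
r=47=101111 popcount=5 -> skip
r=48=110000 popcount=2 -> skip
r=49=110001 popcount=3 -> skip
r=50=110010 popcount=3 -> skip
r=51=110011 popcount=4 -> skip
r=52=110100 popcount=3 -> skip
r=53=110101 popcount=4 -> skip
r=54=110110 popcount=4 -> skip
r=55=110111 popcount=5 -> skip
r=56=111000 popcount=3 -> skip
Kept rows: none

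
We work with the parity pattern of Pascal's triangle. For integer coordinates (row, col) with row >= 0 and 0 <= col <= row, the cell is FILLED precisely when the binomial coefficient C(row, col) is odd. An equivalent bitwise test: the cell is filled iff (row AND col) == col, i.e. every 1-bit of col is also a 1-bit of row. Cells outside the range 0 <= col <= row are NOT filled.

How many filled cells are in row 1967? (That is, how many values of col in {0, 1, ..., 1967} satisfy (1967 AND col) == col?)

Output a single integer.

1967 in binary = 11110101111
popcount(1967) = number of 1-bits in 11110101111 = 9
A col c satisfies (1967 AND c) == c iff every set bit of c is also set in 1967; each of the 9 set bits of 1967 can independently be on or off in c.
count = 2^9 = 512

Answer: 512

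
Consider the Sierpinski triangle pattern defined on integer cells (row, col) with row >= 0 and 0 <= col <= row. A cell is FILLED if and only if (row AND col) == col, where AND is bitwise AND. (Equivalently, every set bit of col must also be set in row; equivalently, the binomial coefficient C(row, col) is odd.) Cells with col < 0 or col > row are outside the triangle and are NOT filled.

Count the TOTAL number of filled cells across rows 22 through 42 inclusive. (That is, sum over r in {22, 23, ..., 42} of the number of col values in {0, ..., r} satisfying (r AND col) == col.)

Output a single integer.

Answer: 206

Derivation:
r22=10110 pc3: +8 =8
r23=10111 pc4: +16 =24
r24=11000 pc2: +4 =28
r25=11001 pc3: +8 =36
r26=11010 pc3: +8 =44
r27=11011 pc4: +16 =60
r28=11100 pc3: +8 =68
r29=11101 pc4: +16 =84
r30=11110 pc4: +16 =100
r31=11111 pc5: +32 =132
r32=100000 pc1: +2 =134
r33=100001 pc2: +4 =138
r34=100010 pc2: +4 =142
r35=100011 pc3: +8 =150
r36=100100 pc2: +4 =154
r37=100101 pc3: +8 =162
r38=100110 pc3: +8 =170
r39=100111 pc4: +16 =186
r40=101000 pc2: +4 =190
r41=101001 pc3: +8 =198
r42=101010 pc3: +8 =206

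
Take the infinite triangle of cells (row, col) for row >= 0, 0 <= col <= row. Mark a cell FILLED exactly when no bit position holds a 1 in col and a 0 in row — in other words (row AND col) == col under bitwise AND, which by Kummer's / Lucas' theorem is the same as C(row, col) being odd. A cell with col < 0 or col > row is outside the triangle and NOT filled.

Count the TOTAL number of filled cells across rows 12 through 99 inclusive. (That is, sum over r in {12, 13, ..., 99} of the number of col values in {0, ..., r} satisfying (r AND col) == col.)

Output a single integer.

r12=1100 pc2: +4 =4
r13=1101 pc3: +8 =12
r14=1110 pc3: +8 =20
r15=1111 pc4: +16 =36
r16=10000 pc1: +2 =38
r17=10001 pc2: +4 =42
r18=10010 pc2: +4 =46
r19=10011 pc3: +8 =54
r20=10100 pc2: +4 =58
r21=10101 pc3: +8 =66
r22=10110 pc3: +8 =74
r23=10111 pc4: +16 =90
r24=11000 pc2: +4 =94
r25=11001 pc3: +8 =102
r26=11010 pc3: +8 =110
r27=11011 pc4: +16 =126
r28=11100 pc3: +8 =134
r29=11101 pc4: +16 =150
r30=11110 pc4: +16 =166
r31=11111 pc5: +32 =198
r32=100000 pc1: +2 =200
r33=100001 pc2: +4 =204
r34=100010 pc2: +4 =208
r35=100011 pc3: +8 =216
r36=100100 pc2: +4 =220
r37=100101 pc3: +8 =228
r38=100110 pc3: +8 =236
r39=100111 pc4: +16 =252
r40=101000 pc2: +4 =256
r41=101001 pc3: +8 =264
r42=101010 pc3: +8 =272
r43=101011 pc4: +16 =288
r44=101100 pc3: +8 =296
r45=101101 pc4: +16 =312
r46=101110 pc4: +16 =328
r47=101111 pc5: +32 =360
r48=110000 pc2: +4 =364
r49=110001 pc3: +8 =372
r50=110010 pc3: +8 =380
r51=110011 pc4: +16 =396
r52=110100 pc3: +8 =404
r53=110101 pc4: +16 =420
r54=110110 pc4: +16 =436
r55=110111 pc5: +32 =468
r56=111000 pc3: +8 =476
r57=111001 pc4: +16 =492
r58=111010 pc4: +16 =508
r59=111011 pc5: +32 =540
r60=111100 pc4: +16 =556
r61=111101 pc5: +32 =588
r62=111110 pc5: +32 =620
r63=111111 pc6: +64 =684
r64=1000000 pc1: +2 =686
r65=1000001 pc2: +4 =690
r66=1000010 pc2: +4 =694
r67=1000011 pc3: +8 =702
r68=1000100 pc2: +4 =706
r69=1000101 pc3: +8 =714
r70=1000110 pc3: +8 =722
r71=1000111 pc4: +16 =738
r72=1001000 pc2: +4 =742
r73=1001001 pc3: +8 =750
r74=1001010 pc3: +8 =758
r75=1001011 pc4: +16 =774
r76=1001100 pc3: +8 =782
r77=1001101 pc4: +16 =798
r78=1001110 pc4: +16 =814
r79=1001111 pc5: +32 =846
r80=1010000 pc2: +4 =850
r81=1010001 pc3: +8 =858
r82=1010010 pc3: +8 =866
r83=1010011 pc4: +16 =882
r84=1010100 pc3: +8 =890
r85=1010101 pc4: +16 =906
r86=1010110 pc4: +16 =922
r87=1010111 pc5: +32 =954
r88=1011000 pc3: +8 =962
r89=1011001 pc4: +16 =978
r90=1011010 pc4: +16 =994
r91=1011011 pc5: +32 =1026
r92=1011100 pc4: +16 =1042
r93=1011101 pc5: +32 =1074
r94=1011110 pc5: +32 =1106
r95=1011111 pc6: +64 =1170
r96=1100000 pc2: +4 =1174
r97=1100001 pc3: +8 =1182
r98=1100010 pc3: +8 =1190
r99=1100011 pc4: +16 =1206

Answer: 1206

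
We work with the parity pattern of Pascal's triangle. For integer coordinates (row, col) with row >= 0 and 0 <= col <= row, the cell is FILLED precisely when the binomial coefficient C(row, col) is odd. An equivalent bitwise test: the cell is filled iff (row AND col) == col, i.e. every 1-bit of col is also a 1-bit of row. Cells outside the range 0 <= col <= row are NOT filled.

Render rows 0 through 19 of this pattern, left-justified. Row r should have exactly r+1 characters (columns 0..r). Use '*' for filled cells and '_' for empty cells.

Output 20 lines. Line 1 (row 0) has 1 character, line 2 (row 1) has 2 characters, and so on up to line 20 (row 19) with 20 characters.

r0=0: *
r1=1: **
r2=10: *_*
r3=11: ****
r4=100: *___*
r5=101: **__**
r6=110: *_*_*_*
r7=111: ********
r8=1000: *_______*
r9=1001: **______**
r10=1010: *_*_____*_*
r11=1011: ****____****
r12=1100: *___*___*___*
r13=1101: **__**__**__**
r14=1110: *_*_*_*_*_*_*_*
r15=1111: ****************
r16=10000: *_______________*
r17=10001: **______________**
r18=10010: *_*_____________*_*
r19=10011: ****____________****

Answer: *
**
*_*
****
*___*
**__**
*_*_*_*
********
*_______*
**______**
*_*_____*_*
****____****
*___*___*___*
**__**__**__**
*_*_*_*_*_*_*_*
****************
*_______________*
**______________**
*_*_____________*_*
****____________****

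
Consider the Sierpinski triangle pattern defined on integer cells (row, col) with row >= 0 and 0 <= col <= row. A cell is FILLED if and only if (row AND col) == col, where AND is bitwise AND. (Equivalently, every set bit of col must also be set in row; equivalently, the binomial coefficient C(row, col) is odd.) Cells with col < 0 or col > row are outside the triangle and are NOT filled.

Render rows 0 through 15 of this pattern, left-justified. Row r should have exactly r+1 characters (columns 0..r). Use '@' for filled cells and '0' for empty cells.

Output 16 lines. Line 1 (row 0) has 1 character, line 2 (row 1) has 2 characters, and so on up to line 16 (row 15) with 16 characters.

Answer: @
@@
@0@
@@@@
@000@
@@00@@
@0@0@0@
@@@@@@@@
@0000000@
@@000000@@
@0@00000@0@
@@@@0000@@@@
@000@000@000@
@@00@@00@@00@@
@0@0@0@0@0@0@0@
@@@@@@@@@@@@@@@@

Derivation:
r0=0: @
r1=1: @@
r2=10: @0@
r3=11: @@@@
r4=100: @000@
r5=101: @@00@@
r6=110: @0@0@0@
r7=111: @@@@@@@@
r8=1000: @0000000@
r9=1001: @@000000@@
r10=1010: @0@00000@0@
r11=1011: @@@@0000@@@@
r12=1100: @000@000@000@
r13=1101: @@00@@00@@00@@
r14=1110: @0@0@0@0@0@0@0@
r15=1111: @@@@@@@@@@@@@@@@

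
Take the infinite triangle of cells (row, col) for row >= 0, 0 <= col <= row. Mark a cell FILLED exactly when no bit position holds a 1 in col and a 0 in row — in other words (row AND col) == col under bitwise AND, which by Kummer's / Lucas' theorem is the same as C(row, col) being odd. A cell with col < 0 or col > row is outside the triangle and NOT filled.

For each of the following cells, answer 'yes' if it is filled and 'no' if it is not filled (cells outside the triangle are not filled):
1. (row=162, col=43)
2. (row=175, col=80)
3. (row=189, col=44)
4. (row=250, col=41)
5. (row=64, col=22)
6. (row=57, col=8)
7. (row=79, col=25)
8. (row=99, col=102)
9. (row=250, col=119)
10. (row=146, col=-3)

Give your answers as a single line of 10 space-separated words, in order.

Answer: no no yes no no yes no no no no

Derivation:
(162,43): row=0b10100010, col=0b101011, row AND col = 0b100010 = 34; 34 != 43 -> empty
(175,80): row=0b10101111, col=0b1010000, row AND col = 0b0 = 0; 0 != 80 -> empty
(189,44): row=0b10111101, col=0b101100, row AND col = 0b101100 = 44; 44 == 44 -> filled
(250,41): row=0b11111010, col=0b101001, row AND col = 0b101000 = 40; 40 != 41 -> empty
(64,22): row=0b1000000, col=0b10110, row AND col = 0b0 = 0; 0 != 22 -> empty
(57,8): row=0b111001, col=0b1000, row AND col = 0b1000 = 8; 8 == 8 -> filled
(79,25): row=0b1001111, col=0b11001, row AND col = 0b1001 = 9; 9 != 25 -> empty
(99,102): col outside [0, 99] -> not filled
(250,119): row=0b11111010, col=0b1110111, row AND col = 0b1110010 = 114; 114 != 119 -> empty
(146,-3): col outside [0, 146] -> not filled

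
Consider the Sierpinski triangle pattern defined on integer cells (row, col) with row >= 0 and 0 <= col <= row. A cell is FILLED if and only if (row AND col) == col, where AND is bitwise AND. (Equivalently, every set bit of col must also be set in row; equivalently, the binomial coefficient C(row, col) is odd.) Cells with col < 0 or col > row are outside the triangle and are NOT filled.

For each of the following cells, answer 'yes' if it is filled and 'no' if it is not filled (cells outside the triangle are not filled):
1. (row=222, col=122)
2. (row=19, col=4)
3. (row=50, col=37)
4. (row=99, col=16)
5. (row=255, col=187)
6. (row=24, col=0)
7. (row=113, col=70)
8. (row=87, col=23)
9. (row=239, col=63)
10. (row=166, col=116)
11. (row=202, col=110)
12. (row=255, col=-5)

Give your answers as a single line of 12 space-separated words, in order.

(222,122): row=0b11011110, col=0b1111010, row AND col = 0b1011010 = 90; 90 != 122 -> empty
(19,4): row=0b10011, col=0b100, row AND col = 0b0 = 0; 0 != 4 -> empty
(50,37): row=0b110010, col=0b100101, row AND col = 0b100000 = 32; 32 != 37 -> empty
(99,16): row=0b1100011, col=0b10000, row AND col = 0b0 = 0; 0 != 16 -> empty
(255,187): row=0b11111111, col=0b10111011, row AND col = 0b10111011 = 187; 187 == 187 -> filled
(24,0): row=0b11000, col=0b0, row AND col = 0b0 = 0; 0 == 0 -> filled
(113,70): row=0b1110001, col=0b1000110, row AND col = 0b1000000 = 64; 64 != 70 -> empty
(87,23): row=0b1010111, col=0b10111, row AND col = 0b10111 = 23; 23 == 23 -> filled
(239,63): row=0b11101111, col=0b111111, row AND col = 0b101111 = 47; 47 != 63 -> empty
(166,116): row=0b10100110, col=0b1110100, row AND col = 0b100100 = 36; 36 != 116 -> empty
(202,110): row=0b11001010, col=0b1101110, row AND col = 0b1001010 = 74; 74 != 110 -> empty
(255,-5): col outside [0, 255] -> not filled

Answer: no no no no yes yes no yes no no no no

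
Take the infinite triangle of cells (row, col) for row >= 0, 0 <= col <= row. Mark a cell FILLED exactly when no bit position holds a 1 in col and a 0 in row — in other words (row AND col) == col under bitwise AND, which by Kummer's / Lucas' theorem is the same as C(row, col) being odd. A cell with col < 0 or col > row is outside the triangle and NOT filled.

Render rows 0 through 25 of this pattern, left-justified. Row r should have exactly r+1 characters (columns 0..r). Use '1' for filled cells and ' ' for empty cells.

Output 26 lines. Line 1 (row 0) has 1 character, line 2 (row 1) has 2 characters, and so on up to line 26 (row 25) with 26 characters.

Answer: 1
11
1 1
1111
1   1
11  11
1 1 1 1
11111111
1       1
11      11
1 1     1 1
1111    1111
1   1   1   1
11  11  11  11
1 1 1 1 1 1 1 1
1111111111111111
1               1
11              11
1 1             1 1
1111            1111
1   1           1   1
11  11          11  11
1 1 1 1         1 1 1 1
11111111        11111111
1       1       1       1
11      11      11      11

Derivation:
r0=0: 1
r1=1: 11
r2=10: 1 1
r3=11: 1111
r4=100: 1   1
r5=101: 11  11
r6=110: 1 1 1 1
r7=111: 11111111
r8=1000: 1       1
r9=1001: 11      11
r10=1010: 1 1     1 1
r11=1011: 1111    1111
r12=1100: 1   1   1   1
r13=1101: 11  11  11  11
r14=1110: 1 1 1 1 1 1 1 1
r15=1111: 1111111111111111
r16=10000: 1               1
r17=10001: 11              11
r18=10010: 1 1             1 1
r19=10011: 1111            1111
r20=10100: 1   1           1   1
r21=10101: 11  11          11  11
r22=10110: 1 1 1 1         1 1 1 1
r23=10111: 11111111        11111111
r24=11000: 1       1       1       1
r25=11001: 11      11      11      11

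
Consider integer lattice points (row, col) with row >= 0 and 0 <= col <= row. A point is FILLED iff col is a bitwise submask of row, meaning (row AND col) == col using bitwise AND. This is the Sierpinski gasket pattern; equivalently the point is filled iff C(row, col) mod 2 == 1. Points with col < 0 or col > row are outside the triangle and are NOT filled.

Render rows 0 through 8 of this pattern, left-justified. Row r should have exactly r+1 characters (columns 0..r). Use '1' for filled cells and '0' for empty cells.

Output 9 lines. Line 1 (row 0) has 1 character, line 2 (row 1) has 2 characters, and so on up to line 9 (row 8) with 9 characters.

r0=0: 1
r1=1: 11
r2=10: 101
r3=11: 1111
r4=100: 10001
r5=101: 110011
r6=110: 1010101
r7=111: 11111111
r8=1000: 100000001

Answer: 1
11
101
1111
10001
110011
1010101
11111111
100000001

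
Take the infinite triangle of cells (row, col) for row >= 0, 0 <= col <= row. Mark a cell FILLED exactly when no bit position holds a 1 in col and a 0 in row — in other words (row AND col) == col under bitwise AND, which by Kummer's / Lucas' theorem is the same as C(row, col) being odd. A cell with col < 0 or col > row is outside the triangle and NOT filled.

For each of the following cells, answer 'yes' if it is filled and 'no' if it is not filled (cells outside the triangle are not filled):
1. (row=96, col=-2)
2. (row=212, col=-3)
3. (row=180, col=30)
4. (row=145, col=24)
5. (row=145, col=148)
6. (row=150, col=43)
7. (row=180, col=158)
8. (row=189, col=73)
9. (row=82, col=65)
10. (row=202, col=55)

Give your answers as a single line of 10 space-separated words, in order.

Answer: no no no no no no no no no no

Derivation:
(96,-2): col outside [0, 96] -> not filled
(212,-3): col outside [0, 212] -> not filled
(180,30): row=0b10110100, col=0b11110, row AND col = 0b10100 = 20; 20 != 30 -> empty
(145,24): row=0b10010001, col=0b11000, row AND col = 0b10000 = 16; 16 != 24 -> empty
(145,148): col outside [0, 145] -> not filled
(150,43): row=0b10010110, col=0b101011, row AND col = 0b10 = 2; 2 != 43 -> empty
(180,158): row=0b10110100, col=0b10011110, row AND col = 0b10010100 = 148; 148 != 158 -> empty
(189,73): row=0b10111101, col=0b1001001, row AND col = 0b1001 = 9; 9 != 73 -> empty
(82,65): row=0b1010010, col=0b1000001, row AND col = 0b1000000 = 64; 64 != 65 -> empty
(202,55): row=0b11001010, col=0b110111, row AND col = 0b10 = 2; 2 != 55 -> empty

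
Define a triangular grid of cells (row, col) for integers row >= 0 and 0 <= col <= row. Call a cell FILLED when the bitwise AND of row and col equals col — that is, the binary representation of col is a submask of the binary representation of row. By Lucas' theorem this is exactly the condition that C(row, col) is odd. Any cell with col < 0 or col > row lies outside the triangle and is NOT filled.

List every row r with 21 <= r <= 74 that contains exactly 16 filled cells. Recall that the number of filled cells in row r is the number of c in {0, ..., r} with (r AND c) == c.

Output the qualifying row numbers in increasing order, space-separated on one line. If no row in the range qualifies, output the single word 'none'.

Answer: 23 27 29 30 39 43 45 46 51 53 54 57 58 60 71

Derivation:
Row r has 2^popcount(r) filled cells, so we need popcount(r) = log2(16) = 4.
Scan r = 21..74 and keep those with exactly 4 one-bits:
r=21=10101 popcount=3 -> skip
r=22=10110 popcount=3 -> skip
r=23=10111 popcount=4 -> KEEP
r=24=11000 popcount=2 -> skip
r=25=11001 popcount=3 -> skip
r=26=11010 popcount=3 -> skip
r=27=11011 popcount=4 -> KEEP
r=28=11100 popcount=3 -> skip
r=29=11101 popcount=4 -> KEEP
r=30=11110 popcount=4 -> KEEP
r=31=11111 popcount=5 -> skip
r=32=100000 popcount=1 -> skip
r=33=100001 popcount=2 -> skip
r=34=100010 popcount=2 -> skip
r=35=100011 popcount=3 -> skip
r=36=100100 popcount=2 -> skip
r=37=100101 popcount=3 -> skip
r=38=100110 popcount=3 -> skip
r=39=100111 popcount=4 -> KEEP
r=40=101000 popcount=2 -> skip
r=41=101001 popcount=3 -> skip
r=42=101010 popcount=3 -> skip
r=43=101011 popcount=4 -> KEEP
r=44=101100 popcount=3 -> skip
r=45=101101 popcount=4 -> KEEP
r=46=101110 popcount=4 -> KEEP
r=47=101111 popcount=5 -> skip
r=48=110000 popcount=2 -> skip
r=49=110001 popcount=3 -> skip
r=50=110010 popcount=3 -> skip
r=51=110011 popcount=4 -> KEEP
r=52=110100 popcount=3 -> skip
r=53=110101 popcount=4 -> KEEP
r=54=110110 popcount=4 -> KEEP
r=55=110111 popcount=5 -> skip
r=56=111000 popcount=3 -> skip
r=57=111001 popcount=4 -> KEEP
r=58=111010 popcount=4 -> KEEP
r=59=111011 popcount=5 -> skip
r=60=111100 popcount=4 -> KEEP
r=61=111101 popcount=5 -> skip
r=62=111110 popcount=5 -> skip
r=63=111111 popcount=6 -> skip
r=64=1000000 popcount=1 -> skip
r=65=1000001 popcount=2 -> skip
r=66=1000010 popcount=2 -> skip
r=67=1000011 popcount=3 -> skip
r=68=1000100 popcount=2 -> skip
r=69=1000101 popcount=3 -> skip
r=70=1000110 popcount=3 -> skip
r=71=1000111 popcount=4 -> KEEP
r=72=1001000 popcount=2 -> skip
r=73=1001001 popcount=3 -> skip
r=74=1001010 popcount=3 -> skip
Kept rows: 23 27 29 30 39 43 45 46 51 53 54 57 58 60 71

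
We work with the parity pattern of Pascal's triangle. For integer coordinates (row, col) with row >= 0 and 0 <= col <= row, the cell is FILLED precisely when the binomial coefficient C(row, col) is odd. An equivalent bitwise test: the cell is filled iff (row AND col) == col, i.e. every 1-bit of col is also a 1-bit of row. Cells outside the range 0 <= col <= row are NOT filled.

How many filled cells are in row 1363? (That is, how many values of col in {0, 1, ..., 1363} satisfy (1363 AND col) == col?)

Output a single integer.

Answer: 64

Derivation:
1363 in binary = 10101010011
popcount(1363) = number of 1-bits in 10101010011 = 6
A col c satisfies (1363 AND c) == c iff every set bit of c is also set in 1363; each of the 6 set bits of 1363 can independently be on or off in c.
count = 2^6 = 64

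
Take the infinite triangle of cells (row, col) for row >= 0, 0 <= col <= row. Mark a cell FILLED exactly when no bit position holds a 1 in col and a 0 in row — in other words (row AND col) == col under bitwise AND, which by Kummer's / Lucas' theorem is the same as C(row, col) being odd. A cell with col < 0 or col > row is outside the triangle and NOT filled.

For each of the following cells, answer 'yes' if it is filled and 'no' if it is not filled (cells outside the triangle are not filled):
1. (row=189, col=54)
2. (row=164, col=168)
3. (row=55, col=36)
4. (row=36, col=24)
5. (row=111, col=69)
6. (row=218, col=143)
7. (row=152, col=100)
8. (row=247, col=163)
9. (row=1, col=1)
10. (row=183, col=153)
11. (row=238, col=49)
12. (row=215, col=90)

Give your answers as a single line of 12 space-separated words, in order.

Answer: no no yes no yes no no yes yes no no no

Derivation:
(189,54): row=0b10111101, col=0b110110, row AND col = 0b110100 = 52; 52 != 54 -> empty
(164,168): col outside [0, 164] -> not filled
(55,36): row=0b110111, col=0b100100, row AND col = 0b100100 = 36; 36 == 36 -> filled
(36,24): row=0b100100, col=0b11000, row AND col = 0b0 = 0; 0 != 24 -> empty
(111,69): row=0b1101111, col=0b1000101, row AND col = 0b1000101 = 69; 69 == 69 -> filled
(218,143): row=0b11011010, col=0b10001111, row AND col = 0b10001010 = 138; 138 != 143 -> empty
(152,100): row=0b10011000, col=0b1100100, row AND col = 0b0 = 0; 0 != 100 -> empty
(247,163): row=0b11110111, col=0b10100011, row AND col = 0b10100011 = 163; 163 == 163 -> filled
(1,1): row=0b1, col=0b1, row AND col = 0b1 = 1; 1 == 1 -> filled
(183,153): row=0b10110111, col=0b10011001, row AND col = 0b10010001 = 145; 145 != 153 -> empty
(238,49): row=0b11101110, col=0b110001, row AND col = 0b100000 = 32; 32 != 49 -> empty
(215,90): row=0b11010111, col=0b1011010, row AND col = 0b1010010 = 82; 82 != 90 -> empty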